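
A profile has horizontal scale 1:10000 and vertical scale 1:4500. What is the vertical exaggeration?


VE = horizontal_scale / vertical_scale = 10000 / 4500 ≈ 2.2

2.2x


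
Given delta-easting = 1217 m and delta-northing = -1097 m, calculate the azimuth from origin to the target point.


az = atan2(1217, -1097) = 132.0 deg
adjusted to 0-360: 132.0 degrees

132.0 degrees


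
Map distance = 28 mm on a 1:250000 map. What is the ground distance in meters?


ground = 28 mm * 250000 / 1000 = 7000.0 m

7000.0 m


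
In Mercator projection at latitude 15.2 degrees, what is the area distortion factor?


area_distortion = 1/cos^2(15.2) = 1.074

1.074


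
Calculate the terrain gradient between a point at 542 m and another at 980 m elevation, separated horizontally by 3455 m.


gradient = (980 - 542) / 3455 = 438 / 3455 = 0.1268

0.1268


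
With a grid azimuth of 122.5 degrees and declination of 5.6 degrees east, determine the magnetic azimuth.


magnetic azimuth = grid azimuth - declination (east +ve)
mag_az = 122.5 - 5.6 = 116.9 degrees

116.9 degrees


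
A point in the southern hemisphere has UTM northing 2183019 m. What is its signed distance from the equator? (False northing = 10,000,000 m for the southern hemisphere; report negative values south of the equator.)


For southern: actual = 2183019 - 10000000 = -7816981 m

-7816981 m


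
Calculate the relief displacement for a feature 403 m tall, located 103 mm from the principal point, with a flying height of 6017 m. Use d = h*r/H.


d = h * r / H = 403 * 103 / 6017 = 6.9 mm

6.9 mm


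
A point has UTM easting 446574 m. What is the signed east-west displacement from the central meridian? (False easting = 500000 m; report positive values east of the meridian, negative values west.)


displacement = 446574 - 500000 = -53426 m

-53426 m


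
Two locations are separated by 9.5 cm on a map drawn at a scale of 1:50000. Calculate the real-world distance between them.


ground = 9.5 cm * 50000 / 100 = 4750.0 m = 4.75 km

4.75 km


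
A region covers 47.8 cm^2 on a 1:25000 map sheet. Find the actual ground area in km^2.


ground_area = 47.8 * (25000/100)^2 = 2987500.0 m^2 = 2.9875 km^2 ≈ 2.988 km^2

2.988 km^2


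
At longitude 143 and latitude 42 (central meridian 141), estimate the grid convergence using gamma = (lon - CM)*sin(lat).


gamma = (143 - 141) * sin(42) = 2 * 0.669131 = 1.338 degrees

1.338 degrees


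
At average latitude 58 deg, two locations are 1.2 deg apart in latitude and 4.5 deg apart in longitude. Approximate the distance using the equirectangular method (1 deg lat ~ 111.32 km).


dlat_km = 1.2 * 111.32 = 133.584
dlon_km = 4.5 * 111.32 * cos(58) ≈ 265.458
dist = sqrt(133.584^2 + 265.458^2) ≈ 297.2 km

297.2 km


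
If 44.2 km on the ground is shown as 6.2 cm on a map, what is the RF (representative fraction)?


ground = 44.2 km = 4420000 cm; RF denominator = ground / map = 4420000 / 6.2 ≈ 712903; RF = 1:712903

1:712903


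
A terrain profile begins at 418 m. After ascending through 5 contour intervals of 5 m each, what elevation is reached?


elevation = 418 + 5 * 5 = 443 m

443 m


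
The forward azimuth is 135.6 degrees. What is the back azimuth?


back azimuth = (135.6 + 180) mod 360 = 315.6 degrees

315.6 degrees


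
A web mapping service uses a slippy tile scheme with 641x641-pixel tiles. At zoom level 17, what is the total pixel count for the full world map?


tiles per axis = 2^17 = 131072
total tiles = 131072^2 = 17179869184
pixels per axis = 131072 * 641 = 84017152
total pixels = 84017152^2 = 7058881830191104

7058881830191104 pixels


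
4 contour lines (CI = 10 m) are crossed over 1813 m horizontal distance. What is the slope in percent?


elevation change = 4 * 10 = 40 m
slope = 40 / 1813 * 100 = 2.2%

2.2%


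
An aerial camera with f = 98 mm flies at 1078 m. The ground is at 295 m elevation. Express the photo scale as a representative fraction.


scale = f / (H - h) = 98 mm / 783 m = 98 / 783000 = 1:7990

1:7990


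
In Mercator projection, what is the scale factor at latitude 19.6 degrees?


SF = 1 / cos(19.6) = 1 / 0.942057 = 1.062

1.062


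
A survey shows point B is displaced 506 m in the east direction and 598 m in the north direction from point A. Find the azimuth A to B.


az = atan2(506, 598) = 40.2 deg
adjusted to 0-360: 40.2 degrees

40.2 degrees


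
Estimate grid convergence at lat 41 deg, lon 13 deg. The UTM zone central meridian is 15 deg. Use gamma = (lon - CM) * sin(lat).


gamma = (13 - 15) * sin(41) = -2 * 0.656059 = -1.312 degrees

-1.312 degrees


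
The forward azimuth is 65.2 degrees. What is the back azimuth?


back azimuth = (65.2 + 180) mod 360 = 245.2 degrees

245.2 degrees


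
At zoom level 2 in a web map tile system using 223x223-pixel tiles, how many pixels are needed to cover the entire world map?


tiles per axis = 2^2 = 4
total tiles = 4^2 = 16
pixels per axis = 4 * 223 = 892
total pixels = 892^2 = 795664

795664 pixels


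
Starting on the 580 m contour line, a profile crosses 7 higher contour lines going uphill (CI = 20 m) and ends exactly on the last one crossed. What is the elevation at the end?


elevation = 580 + 7 * 20 = 720 m

720 m


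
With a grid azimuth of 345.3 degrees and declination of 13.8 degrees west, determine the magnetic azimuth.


magnetic azimuth = grid azimuth - declination (east +ve)
mag_az = 345.3 - -13.8 = 359.1 degrees

359.1 degrees


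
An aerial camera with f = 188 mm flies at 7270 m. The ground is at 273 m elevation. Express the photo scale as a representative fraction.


scale = f / (H - h) = 188 mm / 6997 m = 188 / 6997000 = 1:37218

1:37218


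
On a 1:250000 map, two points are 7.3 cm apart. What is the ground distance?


ground = 7.3 cm * 250000 / 100 = 18250.0 m = 18.25 km

18.25 km


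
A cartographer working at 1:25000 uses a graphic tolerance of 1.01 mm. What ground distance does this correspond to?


ground = 1.01 mm * 25000 / 1000 = 25.25 m

25.25 m


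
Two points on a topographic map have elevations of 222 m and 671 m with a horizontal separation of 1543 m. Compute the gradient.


gradient = (671 - 222) / 1543 = 449 / 1543 = 0.291

0.291


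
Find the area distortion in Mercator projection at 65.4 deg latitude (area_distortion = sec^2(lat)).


area_distortion = 1/cos^2(65.4) = 5.771

5.771


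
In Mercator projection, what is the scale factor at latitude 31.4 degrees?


SF = 1 / cos(31.4) = 1 / 0.853551 = 1.172

1.172


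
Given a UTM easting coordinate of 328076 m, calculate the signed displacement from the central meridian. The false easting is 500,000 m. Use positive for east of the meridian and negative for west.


displacement = 328076 - 500000 = -171924 m

-171924 m


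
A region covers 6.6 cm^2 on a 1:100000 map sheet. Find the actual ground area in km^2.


ground_area = 6.6 * (100000/100)^2 = 6600000.0 m^2 = 6.6 km^2

6.6 km^2


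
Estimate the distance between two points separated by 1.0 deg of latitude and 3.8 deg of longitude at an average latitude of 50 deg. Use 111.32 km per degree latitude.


dlat_km = 1.0 * 111.32 = 111.32
dlon_km = 3.8 * 111.32 * cos(50) ≈ 271.909
dist = sqrt(111.32^2 + 271.909^2) ≈ 293.8 km

293.8 km


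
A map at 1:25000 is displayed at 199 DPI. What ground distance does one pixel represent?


pixel_cm = 2.54 / 199 ≈ 0.012764 cm
ground = pixel_cm * 25000 / 100 = 2.54 * 25000 / (199 * 100) = 63500 / 19900 ≈ 3.19 m

3.19 m


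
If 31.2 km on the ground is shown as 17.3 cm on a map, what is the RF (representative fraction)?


ground = 31.2 km = 3120000 cm; RF denominator = ground / map = 3120000 / 17.3 ≈ 180347; RF = 1:180347

1:180347


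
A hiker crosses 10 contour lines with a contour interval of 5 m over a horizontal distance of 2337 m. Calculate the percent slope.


elevation change = 10 * 5 = 50 m
slope = 50 / 2337 * 100 = 2.1%

2.1%


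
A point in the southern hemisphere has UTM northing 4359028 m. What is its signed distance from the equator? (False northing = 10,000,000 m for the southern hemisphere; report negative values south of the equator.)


For southern: actual = 4359028 - 10000000 = -5640972 m

-5640972 m


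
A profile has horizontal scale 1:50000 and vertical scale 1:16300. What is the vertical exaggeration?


VE = horizontal_scale / vertical_scale = 50000 / 16300 ≈ 3.1

3.1x


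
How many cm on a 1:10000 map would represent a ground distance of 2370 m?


map_cm = 2370 * 100 / 10000 = 23.7 cm

23.7 cm


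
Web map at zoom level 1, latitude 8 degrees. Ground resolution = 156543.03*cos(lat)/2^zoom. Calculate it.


res = 156543.03 * cos(8) / 2^1 = 156543.03 * 0.99026807 / 2 = 77509.78 m/pixel

77509.78 m/pixel


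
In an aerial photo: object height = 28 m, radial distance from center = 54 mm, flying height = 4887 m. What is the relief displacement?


d = h * r / H = 28 * 54 / 4887 = 0.31 mm

0.31 mm


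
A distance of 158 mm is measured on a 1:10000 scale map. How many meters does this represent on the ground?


ground = 158 mm * 10000 / 1000 = 1580.0 m

1580.0 m


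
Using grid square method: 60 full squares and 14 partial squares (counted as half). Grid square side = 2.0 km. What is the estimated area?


effective squares = 60 + 14 * 0.5 = 67.0
area = 67.0 * 4.0 = 268.0 km^2

268.0 km^2


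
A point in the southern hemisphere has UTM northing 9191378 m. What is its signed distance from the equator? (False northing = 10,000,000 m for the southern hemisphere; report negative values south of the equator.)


For southern: actual = 9191378 - 10000000 = -808622 m

-808622 m


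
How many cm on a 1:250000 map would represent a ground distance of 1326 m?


map_cm = 1326 * 100 / 250000 = 0.5304 cm ≈ 0.53 cm

0.53 cm


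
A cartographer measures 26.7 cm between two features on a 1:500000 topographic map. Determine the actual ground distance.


ground = 26.7 cm * 500000 / 100 = 133500.0 m = 133.5 km

133.5 km


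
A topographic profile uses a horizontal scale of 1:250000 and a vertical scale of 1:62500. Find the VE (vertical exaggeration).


VE = horizontal_scale / vertical_scale = 250000 / 62500 = 4.0

4.0x


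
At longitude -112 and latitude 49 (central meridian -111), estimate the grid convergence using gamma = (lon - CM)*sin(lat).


gamma = (-112 - -111) * sin(49) = -1 * 0.75471 = -0.755 degrees

-0.755 degrees


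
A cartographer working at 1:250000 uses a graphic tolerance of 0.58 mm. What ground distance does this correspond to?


ground = 0.58 mm * 250000 / 1000 = 145.0 m

145.0 m


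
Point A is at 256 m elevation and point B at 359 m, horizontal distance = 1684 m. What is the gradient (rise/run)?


gradient = (359 - 256) / 1684 = 103 / 1684 = 0.0612

0.0612


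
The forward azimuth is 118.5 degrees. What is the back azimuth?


back azimuth = (118.5 + 180) mod 360 = 298.5 degrees

298.5 degrees


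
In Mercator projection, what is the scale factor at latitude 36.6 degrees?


SF = 1 / cos(36.6) = 1 / 0.802817 = 1.246

1.246


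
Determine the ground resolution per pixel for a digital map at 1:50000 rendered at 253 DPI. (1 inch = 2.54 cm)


pixel_cm = 2.54 / 253 ≈ 0.01004 cm
ground = pixel_cm * 50000 / 100 = 2.54 * 50000 / (253 * 100) = 127000 / 25300 ≈ 5.02 m

5.02 m


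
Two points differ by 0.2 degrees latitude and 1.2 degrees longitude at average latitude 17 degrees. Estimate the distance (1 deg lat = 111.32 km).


dlat_km = 0.2 * 111.32 = 22.264
dlon_km = 1.2 * 111.32 * cos(17) ≈ 127.747
dist = sqrt(22.264^2 + 127.747^2) ≈ 129.7 km

129.7 km


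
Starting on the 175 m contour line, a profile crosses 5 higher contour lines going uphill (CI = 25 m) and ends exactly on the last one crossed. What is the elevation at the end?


elevation = 175 + 5 * 25 = 300 m

300 m


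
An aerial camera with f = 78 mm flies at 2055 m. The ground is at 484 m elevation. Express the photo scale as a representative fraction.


scale = f / (H - h) = 78 mm / 1571 m = 78 / 1571000 = 1:20141

1:20141


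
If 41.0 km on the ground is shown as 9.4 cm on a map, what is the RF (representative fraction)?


ground = 41.0 km = 4100000 cm; RF denominator = ground / map = 4100000 / 9.4 ≈ 436170; RF = 1:436170

1:436170


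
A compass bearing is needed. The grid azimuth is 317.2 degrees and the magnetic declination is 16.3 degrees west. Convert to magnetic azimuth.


magnetic azimuth = grid azimuth - declination (east +ve)
mag_az = 317.2 - -16.3 = 333.5 degrees

333.5 degrees


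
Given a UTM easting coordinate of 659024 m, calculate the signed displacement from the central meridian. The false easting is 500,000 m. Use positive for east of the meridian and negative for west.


displacement = 659024 - 500000 = 159024 m

159024 m


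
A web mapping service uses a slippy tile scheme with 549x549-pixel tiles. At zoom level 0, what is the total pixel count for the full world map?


tiles per axis = 2^0 = 1
total tiles = 1^2 = 1
pixels per axis = 1 * 549 = 549
total pixels = 549^2 = 301401

301401 pixels


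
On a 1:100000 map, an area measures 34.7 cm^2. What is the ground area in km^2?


ground_area = 34.7 * (100000/100)^2 = 34700000.0 m^2 = 34.7 km^2

34.7 km^2


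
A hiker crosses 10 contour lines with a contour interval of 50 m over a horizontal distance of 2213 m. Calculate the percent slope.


elevation change = 10 * 50 = 500 m
slope = 500 / 2213 * 100 = 22.6%

22.6%


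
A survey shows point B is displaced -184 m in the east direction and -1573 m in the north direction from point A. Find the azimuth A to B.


az = atan2(-184, -1573) = -173.3 deg
adjusted to 0-360: 186.7 degrees

186.7 degrees


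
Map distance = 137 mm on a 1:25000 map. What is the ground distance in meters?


ground = 137 mm * 25000 / 1000 = 3425.0 m

3425.0 m


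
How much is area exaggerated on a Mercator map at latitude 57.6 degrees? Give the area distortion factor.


area_distortion = 1/cos^2(57.6) = 3.483

3.483


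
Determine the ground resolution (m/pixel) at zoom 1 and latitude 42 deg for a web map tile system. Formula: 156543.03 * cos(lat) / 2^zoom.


res = 156543.03 * cos(42) / 2^1 = 156543.03 * 0.74314483 / 2 = 58167.07 m/pixel

58167.07 m/pixel


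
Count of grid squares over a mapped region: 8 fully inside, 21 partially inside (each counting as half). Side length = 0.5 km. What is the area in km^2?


effective squares = 8 + 21 * 0.5 = 18.5
area = 18.5 * 0.25 = 4.625 km^2

4.625 km^2


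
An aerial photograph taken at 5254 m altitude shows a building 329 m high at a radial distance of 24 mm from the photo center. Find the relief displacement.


d = h * r / H = 329 * 24 / 5254 = 1.5 mm

1.5 mm


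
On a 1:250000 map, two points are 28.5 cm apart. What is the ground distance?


ground = 28.5 cm * 250000 / 100 = 71250.0 m = 71.25 km

71.25 km


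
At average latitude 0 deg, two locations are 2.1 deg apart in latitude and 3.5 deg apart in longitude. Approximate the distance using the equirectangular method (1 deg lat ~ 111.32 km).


dlat_km = 2.1 * 111.32 = 233.772
dlon_km = 3.5 * 111.32 * cos(0) ≈ 389.62
dist = sqrt(233.772^2 + 389.62^2) ≈ 454.4 km

454.4 km


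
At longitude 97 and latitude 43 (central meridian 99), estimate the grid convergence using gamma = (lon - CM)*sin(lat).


gamma = (97 - 99) * sin(43) = -2 * 0.681998 = -1.364 degrees

-1.364 degrees


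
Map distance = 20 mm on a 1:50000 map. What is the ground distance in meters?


ground = 20 mm * 50000 / 1000 = 1000.0 m

1000.0 m


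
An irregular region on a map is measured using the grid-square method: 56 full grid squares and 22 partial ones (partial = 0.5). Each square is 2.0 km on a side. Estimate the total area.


effective squares = 56 + 22 * 0.5 = 67.0
area = 67.0 * 4.0 = 268.0 km^2

268.0 km^2


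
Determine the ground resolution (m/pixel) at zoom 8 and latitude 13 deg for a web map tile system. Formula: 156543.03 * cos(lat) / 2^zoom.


res = 156543.03 * cos(13) / 2^8 = 156543.03 * 0.97437006 / 256 = 595.82 m/pixel

595.82 m/pixel


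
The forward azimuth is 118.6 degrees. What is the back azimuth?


back azimuth = (118.6 + 180) mod 360 = 298.6 degrees

298.6 degrees


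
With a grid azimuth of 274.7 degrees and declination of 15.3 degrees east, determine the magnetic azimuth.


magnetic azimuth = grid azimuth - declination (east +ve)
mag_az = 274.7 - 15.3 = 259.4 degrees

259.4 degrees


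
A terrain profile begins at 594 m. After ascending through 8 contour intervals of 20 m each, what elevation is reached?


elevation = 594 + 8 * 20 = 754 m

754 m


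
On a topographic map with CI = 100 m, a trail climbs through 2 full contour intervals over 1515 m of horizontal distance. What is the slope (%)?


elevation change = 2 * 100 = 200 m
slope = 200 / 1515 * 100 = 13.2%

13.2%


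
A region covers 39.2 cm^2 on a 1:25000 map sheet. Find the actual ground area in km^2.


ground_area = 39.2 * (25000/100)^2 = 2450000.0 m^2 = 2.45 km^2

2.45 km^2


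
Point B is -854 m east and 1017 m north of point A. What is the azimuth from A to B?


az = atan2(-854, 1017) = -40.0 deg
adjusted to 0-360: 320.0 degrees

320.0 degrees


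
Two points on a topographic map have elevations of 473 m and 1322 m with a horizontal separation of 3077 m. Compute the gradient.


gradient = (1322 - 473) / 3077 = 849 / 3077 = 0.2759

0.2759


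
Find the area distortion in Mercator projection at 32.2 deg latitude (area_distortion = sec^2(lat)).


area_distortion = 1/cos^2(32.2) = 1.397

1.397


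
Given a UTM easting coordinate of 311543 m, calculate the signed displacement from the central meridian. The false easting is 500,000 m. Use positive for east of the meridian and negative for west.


displacement = 311543 - 500000 = -188457 m

-188457 m


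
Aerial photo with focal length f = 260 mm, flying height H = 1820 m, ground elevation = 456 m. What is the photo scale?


scale = f / (H - h) = 260 mm / 1364 m = 260 / 1364000 = 1:5246

1:5246


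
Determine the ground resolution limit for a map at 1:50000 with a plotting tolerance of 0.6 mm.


ground = 0.6 mm * 50000 / 1000 = 30.0 m

30.0 m


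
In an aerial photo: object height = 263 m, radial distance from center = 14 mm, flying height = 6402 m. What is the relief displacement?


d = h * r / H = 263 * 14 / 6402 = 0.58 mm

0.58 mm


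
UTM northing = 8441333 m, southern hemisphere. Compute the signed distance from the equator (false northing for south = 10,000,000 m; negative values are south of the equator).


For southern: actual = 8441333 - 10000000 = -1558667 m

-1558667 m


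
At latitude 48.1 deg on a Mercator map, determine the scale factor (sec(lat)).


SF = 1 / cos(48.1) = 1 / 0.667833 = 1.497

1.497


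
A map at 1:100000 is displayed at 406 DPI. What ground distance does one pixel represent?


pixel_cm = 2.54 / 406 ≈ 0.006256 cm
ground = pixel_cm * 100000 / 100 = 2.54 * 100000 / (406 * 100) = 254000 / 40600 ≈ 6.26 m

6.26 m


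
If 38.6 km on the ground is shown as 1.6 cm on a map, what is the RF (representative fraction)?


ground = 38.6 km = 3860000 cm; RF denominator = ground / map = 3860000 / 1.6 = 2412500; RF = 1:2412500

1:2412500


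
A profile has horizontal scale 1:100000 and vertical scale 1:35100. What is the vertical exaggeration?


VE = horizontal_scale / vertical_scale = 100000 / 35100 ≈ 2.8

2.8x


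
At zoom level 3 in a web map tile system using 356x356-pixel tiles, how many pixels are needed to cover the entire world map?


tiles per axis = 2^3 = 8
total tiles = 8^2 = 64
pixels per axis = 8 * 356 = 2848
total pixels = 2848^2 = 8111104

8111104 pixels


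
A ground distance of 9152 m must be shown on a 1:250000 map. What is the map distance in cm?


map_cm = 9152 * 100 / 250000 = 3.6608 cm ≈ 3.66 cm

3.66 cm


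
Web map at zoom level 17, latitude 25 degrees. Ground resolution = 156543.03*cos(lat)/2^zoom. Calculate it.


res = 156543.03 * cos(25) / 2^17 = 156543.03 * 0.90630779 / 131072 = 1.08 m/pixel

1.08 m/pixel


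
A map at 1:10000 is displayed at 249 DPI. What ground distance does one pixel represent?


pixel_cm = 2.54 / 249 ≈ 0.010201 cm
ground = pixel_cm * 10000 / 100 = 2.54 * 10000 / (249 * 100) = 25400 / 24900 ≈ 1.02 m

1.02 m


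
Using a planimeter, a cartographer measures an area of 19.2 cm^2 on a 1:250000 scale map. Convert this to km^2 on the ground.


ground_area = 19.2 * (250000/100)^2 = 120000000.0 m^2 = 120.0 km^2

120.0 km^2


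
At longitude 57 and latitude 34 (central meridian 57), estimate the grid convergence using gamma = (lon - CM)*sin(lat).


gamma = (57 - 57) * sin(34) = 0 * 0.559193 = 0.0 degrees

0.0 degrees


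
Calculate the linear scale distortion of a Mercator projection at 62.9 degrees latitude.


SF = 1 / cos(62.9) = 1 / 0.455545 = 2.195

2.195


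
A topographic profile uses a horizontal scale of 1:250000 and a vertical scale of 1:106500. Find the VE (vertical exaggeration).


VE = horizontal_scale / vertical_scale = 250000 / 106500 ≈ 2.3

2.3x


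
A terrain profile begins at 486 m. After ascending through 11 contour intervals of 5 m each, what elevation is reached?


elevation = 486 + 11 * 5 = 541 m

541 m


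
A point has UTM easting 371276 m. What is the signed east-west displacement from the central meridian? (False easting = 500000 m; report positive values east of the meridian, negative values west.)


displacement = 371276 - 500000 = -128724 m

-128724 m


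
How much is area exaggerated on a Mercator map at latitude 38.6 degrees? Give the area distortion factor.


area_distortion = 1/cos^2(38.6) = 1.637

1.637


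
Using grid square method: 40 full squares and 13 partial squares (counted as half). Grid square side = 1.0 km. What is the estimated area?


effective squares = 40 + 13 * 0.5 = 46.5
area = 46.5 * 1.0 = 46.5 km^2

46.5 km^2


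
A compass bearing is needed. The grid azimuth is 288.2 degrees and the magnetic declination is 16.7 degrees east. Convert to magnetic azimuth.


magnetic azimuth = grid azimuth - declination (east +ve)
mag_az = 288.2 - 16.7 = 271.5 degrees

271.5 degrees


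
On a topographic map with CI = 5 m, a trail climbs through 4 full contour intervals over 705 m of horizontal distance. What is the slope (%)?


elevation change = 4 * 5 = 20 m
slope = 20 / 705 * 100 = 2.8%

2.8%


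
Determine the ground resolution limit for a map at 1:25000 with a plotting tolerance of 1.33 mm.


ground = 1.33 mm * 25000 / 1000 = 33.25 m

33.25 m


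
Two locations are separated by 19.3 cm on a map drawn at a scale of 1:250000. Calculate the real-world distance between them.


ground = 19.3 cm * 250000 / 100 = 48250.0 m = 48.25 km

48.25 km


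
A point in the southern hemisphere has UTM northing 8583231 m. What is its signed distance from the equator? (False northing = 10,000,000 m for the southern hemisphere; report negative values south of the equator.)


For southern: actual = 8583231 - 10000000 = -1416769 m

-1416769 m


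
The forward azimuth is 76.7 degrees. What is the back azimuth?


back azimuth = (76.7 + 180) mod 360 = 256.7 degrees

256.7 degrees


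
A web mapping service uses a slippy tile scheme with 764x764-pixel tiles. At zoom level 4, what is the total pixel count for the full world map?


tiles per axis = 2^4 = 16
total tiles = 16^2 = 256
pixels per axis = 16 * 764 = 12224
total pixels = 12224^2 = 149426176

149426176 pixels


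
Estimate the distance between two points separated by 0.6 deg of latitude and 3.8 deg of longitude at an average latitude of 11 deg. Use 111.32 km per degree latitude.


dlat_km = 0.6 * 111.32 = 66.792
dlon_km = 3.8 * 111.32 * cos(11) ≈ 415.244
dist = sqrt(66.792^2 + 415.244^2) ≈ 420.6 km

420.6 km


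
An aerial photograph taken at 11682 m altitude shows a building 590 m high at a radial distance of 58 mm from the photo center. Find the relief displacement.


d = h * r / H = 590 * 58 / 11682 = 2.93 mm

2.93 mm


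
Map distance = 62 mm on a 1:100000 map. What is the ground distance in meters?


ground = 62 mm * 100000 / 1000 = 6200.0 m

6200.0 m


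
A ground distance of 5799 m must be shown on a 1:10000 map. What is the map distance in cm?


map_cm = 5799 * 100 / 10000 = 57.99 cm

57.99 cm


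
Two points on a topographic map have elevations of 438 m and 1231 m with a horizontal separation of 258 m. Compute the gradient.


gradient = (1231 - 438) / 258 = 793 / 258 = 3.0736

3.0736


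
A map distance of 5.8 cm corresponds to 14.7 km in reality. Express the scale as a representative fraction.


ground = 14.7 km = 1470000 cm; RF denominator = ground / map = 1470000 / 5.8 ≈ 253448; RF = 1:253448

1:253448


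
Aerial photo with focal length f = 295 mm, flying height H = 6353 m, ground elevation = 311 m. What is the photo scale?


scale = f / (H - h) = 295 mm / 6042 m = 295 / 6042000 = 1:20481

1:20481


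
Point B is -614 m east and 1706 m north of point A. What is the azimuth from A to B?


az = atan2(-614, 1706) = -19.8 deg
adjusted to 0-360: 340.2 degrees

340.2 degrees


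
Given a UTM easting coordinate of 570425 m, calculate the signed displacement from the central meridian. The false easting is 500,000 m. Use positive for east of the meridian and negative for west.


displacement = 570425 - 500000 = 70425 m

70425 m


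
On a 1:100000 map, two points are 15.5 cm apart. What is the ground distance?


ground = 15.5 cm * 100000 / 100 = 15500.0 m = 15.5 km

15.5 km


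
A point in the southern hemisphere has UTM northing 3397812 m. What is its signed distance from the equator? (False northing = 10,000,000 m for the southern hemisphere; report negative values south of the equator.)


For southern: actual = 3397812 - 10000000 = -6602188 m

-6602188 m


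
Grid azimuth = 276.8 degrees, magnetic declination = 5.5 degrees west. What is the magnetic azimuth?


magnetic azimuth = grid azimuth - declination (east +ve)
mag_az = 276.8 - -5.5 = 282.3 degrees

282.3 degrees


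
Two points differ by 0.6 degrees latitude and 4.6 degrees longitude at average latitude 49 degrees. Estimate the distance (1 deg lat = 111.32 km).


dlat_km = 0.6 * 111.32 = 66.792
dlon_km = 4.6 * 111.32 * cos(49) ≈ 335.949
dist = sqrt(66.792^2 + 335.949^2) ≈ 342.5 km

342.5 km


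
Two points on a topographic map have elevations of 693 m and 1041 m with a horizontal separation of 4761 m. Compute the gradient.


gradient = (1041 - 693) / 4761 = 348 / 4761 = 0.0731

0.0731


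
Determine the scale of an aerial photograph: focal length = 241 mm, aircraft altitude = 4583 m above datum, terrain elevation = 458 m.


scale = f / (H - h) = 241 mm / 4125 m = 241 / 4125000 = 1:17116

1:17116


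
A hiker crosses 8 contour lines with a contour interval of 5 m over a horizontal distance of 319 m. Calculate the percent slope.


elevation change = 8 * 5 = 40 m
slope = 40 / 319 * 100 = 12.5%

12.5%


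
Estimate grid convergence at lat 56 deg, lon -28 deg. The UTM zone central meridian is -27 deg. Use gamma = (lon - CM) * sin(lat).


gamma = (-28 - -27) * sin(56) = -1 * 0.829038 = -0.829 degrees

-0.829 degrees


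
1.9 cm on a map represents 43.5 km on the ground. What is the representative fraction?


ground = 43.5 km = 4350000 cm; RF denominator = ground / map = 4350000 / 1.9 ≈ 2289474; RF = 1:2289474

1:2289474


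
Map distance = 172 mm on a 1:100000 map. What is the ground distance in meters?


ground = 172 mm * 100000 / 1000 = 17200.0 m

17200.0 m


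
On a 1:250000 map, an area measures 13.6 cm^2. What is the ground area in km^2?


ground_area = 13.6 * (250000/100)^2 = 85000000.0 m^2 = 85.0 km^2

85.0 km^2


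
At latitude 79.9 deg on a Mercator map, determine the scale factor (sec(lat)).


SF = 1 / cos(79.9) = 1 / 0.175367 = 5.702

5.702


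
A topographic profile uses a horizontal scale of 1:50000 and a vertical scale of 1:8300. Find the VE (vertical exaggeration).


VE = horizontal_scale / vertical_scale = 50000 / 8300 ≈ 6.0

6.0x


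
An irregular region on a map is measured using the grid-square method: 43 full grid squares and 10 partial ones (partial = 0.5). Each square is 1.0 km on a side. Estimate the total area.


effective squares = 43 + 10 * 0.5 = 48.0
area = 48.0 * 1.0 = 48.0 km^2

48.0 km^2


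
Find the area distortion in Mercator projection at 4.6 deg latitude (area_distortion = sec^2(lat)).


area_distortion = 1/cos^2(4.6) = 1.006

1.006


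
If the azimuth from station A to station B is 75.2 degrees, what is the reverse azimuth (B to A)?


back azimuth = (75.2 + 180) mod 360 = 255.2 degrees

255.2 degrees


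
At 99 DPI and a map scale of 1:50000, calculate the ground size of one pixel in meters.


pixel_cm = 2.54 / 99 ≈ 0.025657 cm
ground = pixel_cm * 50000 / 100 = 2.54 * 50000 / (99 * 100) = 127000 / 9900 ≈ 12.83 m

12.83 m


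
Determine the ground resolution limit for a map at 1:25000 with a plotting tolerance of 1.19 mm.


ground = 1.19 mm * 25000 / 1000 = 29.75 m

29.75 m


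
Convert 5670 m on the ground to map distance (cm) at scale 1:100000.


map_cm = 5670 * 100 / 100000 = 5.67 cm

5.67 cm


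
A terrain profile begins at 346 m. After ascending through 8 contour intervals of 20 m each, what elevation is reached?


elevation = 346 + 8 * 20 = 506 m

506 m


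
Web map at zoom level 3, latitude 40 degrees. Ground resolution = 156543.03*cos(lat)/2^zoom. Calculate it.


res = 156543.03 * cos(40) / 2^3 = 156543.03 * 0.76604444 / 8 = 14989.86 m/pixel

14989.86 m/pixel


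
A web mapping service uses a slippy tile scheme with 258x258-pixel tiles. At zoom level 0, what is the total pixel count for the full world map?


tiles per axis = 2^0 = 1
total tiles = 1^2 = 1
pixels per axis = 1 * 258 = 258
total pixels = 258^2 = 66564

66564 pixels


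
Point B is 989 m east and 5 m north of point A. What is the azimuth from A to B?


az = atan2(989, 5) = 89.7 deg
adjusted to 0-360: 89.7 degrees

89.7 degrees


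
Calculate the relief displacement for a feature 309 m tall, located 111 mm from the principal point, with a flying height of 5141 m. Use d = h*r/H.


d = h * r / H = 309 * 111 / 5141 = 6.67 mm

6.67 mm


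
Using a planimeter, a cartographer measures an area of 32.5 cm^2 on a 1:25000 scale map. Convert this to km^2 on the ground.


ground_area = 32.5 * (25000/100)^2 = 2031250.0 m^2 = 2.03125 km^2 ≈ 2.031 km^2

2.031 km^2


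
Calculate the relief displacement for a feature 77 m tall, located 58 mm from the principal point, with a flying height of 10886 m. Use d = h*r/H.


d = h * r / H = 77 * 58 / 10886 = 0.41 mm

0.41 mm


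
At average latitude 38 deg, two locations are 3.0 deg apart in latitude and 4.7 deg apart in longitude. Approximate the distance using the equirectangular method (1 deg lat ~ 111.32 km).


dlat_km = 3.0 * 111.32 = 333.96
dlon_km = 4.7 * 111.32 * cos(38) ≈ 412.29
dist = sqrt(333.96^2 + 412.29^2) ≈ 530.6 km

530.6 km


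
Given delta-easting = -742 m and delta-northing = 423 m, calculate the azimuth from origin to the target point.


az = atan2(-742, 423) = -60.3 deg
adjusted to 0-360: 299.7 degrees

299.7 degrees


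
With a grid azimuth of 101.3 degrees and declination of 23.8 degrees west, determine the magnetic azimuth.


magnetic azimuth = grid azimuth - declination (east +ve)
mag_az = 101.3 - -23.8 = 125.1 degrees

125.1 degrees


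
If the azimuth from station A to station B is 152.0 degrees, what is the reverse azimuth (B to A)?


back azimuth = (152.0 + 180) mod 360 = 332.0 degrees

332.0 degrees


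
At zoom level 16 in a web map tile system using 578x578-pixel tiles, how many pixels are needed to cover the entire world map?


tiles per axis = 2^16 = 65536
total tiles = 65536^2 = 4294967296
pixels per axis = 65536 * 578 = 37879808
total pixels = 37879808^2 = 1434879854116864

1434879854116864 pixels


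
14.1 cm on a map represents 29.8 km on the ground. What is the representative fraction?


ground = 29.8 km = 2980000 cm; RF denominator = ground / map = 2980000 / 14.1 ≈ 211348; RF = 1:211348

1:211348


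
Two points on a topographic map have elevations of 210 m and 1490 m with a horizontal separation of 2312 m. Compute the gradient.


gradient = (1490 - 210) / 2312 = 1280 / 2312 = 0.5536

0.5536


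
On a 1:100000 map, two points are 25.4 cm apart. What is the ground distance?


ground = 25.4 cm * 100000 / 100 = 25400.0 m = 25.4 km

25.4 km


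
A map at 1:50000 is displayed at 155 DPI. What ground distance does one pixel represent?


pixel_cm = 2.54 / 155 ≈ 0.016387 cm
ground = pixel_cm * 50000 / 100 = 2.54 * 50000 / (155 * 100) = 127000 / 15500 ≈ 8.19 m

8.19 m


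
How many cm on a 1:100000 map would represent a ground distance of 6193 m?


map_cm = 6193 * 100 / 100000 = 6.193 cm ≈ 6.19 cm

6.19 cm


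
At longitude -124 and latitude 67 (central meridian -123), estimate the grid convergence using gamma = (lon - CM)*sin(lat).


gamma = (-124 - -123) * sin(67) = -1 * 0.920505 = -0.921 degrees

-0.921 degrees


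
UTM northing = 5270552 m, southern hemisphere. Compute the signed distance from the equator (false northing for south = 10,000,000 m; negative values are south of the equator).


For southern: actual = 5270552 - 10000000 = -4729448 m

-4729448 m


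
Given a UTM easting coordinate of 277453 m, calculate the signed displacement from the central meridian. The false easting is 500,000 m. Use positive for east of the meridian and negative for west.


displacement = 277453 - 500000 = -222547 m

-222547 m


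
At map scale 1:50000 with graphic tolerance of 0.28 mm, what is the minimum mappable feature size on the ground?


ground = 0.28 mm * 50000 / 1000 = 14.0 m

14.0 m


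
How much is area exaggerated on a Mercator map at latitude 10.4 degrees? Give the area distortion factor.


area_distortion = 1/cos^2(10.4) = 1.034

1.034


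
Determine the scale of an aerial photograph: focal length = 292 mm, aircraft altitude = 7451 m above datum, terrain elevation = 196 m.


scale = f / (H - h) = 292 mm / 7255 m = 292 / 7255000 = 1:24846

1:24846


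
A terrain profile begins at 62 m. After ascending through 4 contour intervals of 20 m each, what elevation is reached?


elevation = 62 + 4 * 20 = 142 m

142 m


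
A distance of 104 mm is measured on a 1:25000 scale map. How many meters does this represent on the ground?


ground = 104 mm * 25000 / 1000 = 2600.0 m

2600.0 m


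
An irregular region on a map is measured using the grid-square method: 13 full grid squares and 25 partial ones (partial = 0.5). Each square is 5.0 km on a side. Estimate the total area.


effective squares = 13 + 25 * 0.5 = 25.5
area = 25.5 * 25.0 = 637.5 km^2

637.5 km^2


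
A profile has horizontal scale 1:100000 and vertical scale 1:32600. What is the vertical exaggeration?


VE = horizontal_scale / vertical_scale = 100000 / 32600 ≈ 3.1

3.1x


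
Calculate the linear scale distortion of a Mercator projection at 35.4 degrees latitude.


SF = 1 / cos(35.4) = 1 / 0.815128 = 1.227

1.227


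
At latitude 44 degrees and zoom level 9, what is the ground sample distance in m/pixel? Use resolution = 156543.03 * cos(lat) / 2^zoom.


res = 156543.03 * cos(44) / 2^9 = 156543.03 * 0.7193398 / 512 = 219.94 m/pixel

219.94 m/pixel


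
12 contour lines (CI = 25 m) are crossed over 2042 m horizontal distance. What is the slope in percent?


elevation change = 12 * 25 = 300 m
slope = 300 / 2042 * 100 = 14.7%

14.7%


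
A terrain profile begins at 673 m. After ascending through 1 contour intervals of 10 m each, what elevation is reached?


elevation = 673 + 1 * 10 = 683 m

683 m


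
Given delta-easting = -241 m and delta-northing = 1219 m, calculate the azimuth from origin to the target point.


az = atan2(-241, 1219) = -11.2 deg
adjusted to 0-360: 348.8 degrees

348.8 degrees


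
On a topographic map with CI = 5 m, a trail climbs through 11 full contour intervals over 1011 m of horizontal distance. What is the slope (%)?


elevation change = 11 * 5 = 55 m
slope = 55 / 1011 * 100 = 5.4%

5.4%


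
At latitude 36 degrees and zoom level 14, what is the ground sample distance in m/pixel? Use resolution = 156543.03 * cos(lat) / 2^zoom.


res = 156543.03 * cos(36) / 2^14 = 156543.03 * 0.80901699 / 16384 = 7.73 m/pixel

7.73 m/pixel


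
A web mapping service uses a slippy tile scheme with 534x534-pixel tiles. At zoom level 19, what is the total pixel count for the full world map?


tiles per axis = 2^19 = 524288
total tiles = 524288^2 = 274877906944
pixels per axis = 524288 * 534 = 279969792
total pixels = 279969792^2 = 78383084432523264

78383084432523264 pixels


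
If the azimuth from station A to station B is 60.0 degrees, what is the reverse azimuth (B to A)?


back azimuth = (60.0 + 180) mod 360 = 240.0 degrees

240.0 degrees


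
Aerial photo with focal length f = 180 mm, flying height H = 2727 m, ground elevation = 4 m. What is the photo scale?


scale = f / (H - h) = 180 mm / 2723 m = 180 / 2723000 = 1:15128

1:15128


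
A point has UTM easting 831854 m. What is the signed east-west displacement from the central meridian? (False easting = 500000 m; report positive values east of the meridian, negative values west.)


displacement = 831854 - 500000 = 331854 m

331854 m


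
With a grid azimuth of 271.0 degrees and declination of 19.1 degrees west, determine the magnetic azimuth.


magnetic azimuth = grid azimuth - declination (east +ve)
mag_az = 271.0 - -19.1 = 290.1 degrees

290.1 degrees


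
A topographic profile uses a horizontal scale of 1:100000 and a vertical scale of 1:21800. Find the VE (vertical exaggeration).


VE = horizontal_scale / vertical_scale = 100000 / 21800 ≈ 4.6

4.6x


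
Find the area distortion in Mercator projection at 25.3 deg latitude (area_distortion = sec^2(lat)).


area_distortion = 1/cos^2(25.3) = 1.223

1.223


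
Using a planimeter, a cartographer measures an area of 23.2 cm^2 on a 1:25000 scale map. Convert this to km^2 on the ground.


ground_area = 23.2 * (25000/100)^2 = 1450000.0 m^2 = 1.45 km^2

1.45 km^2


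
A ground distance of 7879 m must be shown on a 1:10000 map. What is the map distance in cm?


map_cm = 7879 * 100 / 10000 = 78.79 cm

78.79 cm


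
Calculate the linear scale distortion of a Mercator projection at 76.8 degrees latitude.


SF = 1 / cos(76.8) = 1 / 0.228351 = 4.379

4.379


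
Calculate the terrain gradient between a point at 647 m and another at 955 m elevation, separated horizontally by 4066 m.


gradient = (955 - 647) / 4066 = 308 / 4066 = 0.0758

0.0758


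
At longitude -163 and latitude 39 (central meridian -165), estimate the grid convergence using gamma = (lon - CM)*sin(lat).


gamma = (-163 - -165) * sin(39) = 2 * 0.62932 = 1.259 degrees

1.259 degrees


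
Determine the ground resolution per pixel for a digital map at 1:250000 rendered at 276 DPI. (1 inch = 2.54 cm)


pixel_cm = 2.54 / 276 ≈ 0.009203 cm
ground = pixel_cm * 250000 / 100 = 2.54 * 250000 / (276 * 100) = 635000 / 27600 ≈ 23.01 m

23.01 m


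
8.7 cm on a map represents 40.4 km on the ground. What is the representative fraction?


ground = 40.4 km = 4040000 cm; RF denominator = ground / map = 4040000 / 8.7 ≈ 464368; RF = 1:464368

1:464368
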